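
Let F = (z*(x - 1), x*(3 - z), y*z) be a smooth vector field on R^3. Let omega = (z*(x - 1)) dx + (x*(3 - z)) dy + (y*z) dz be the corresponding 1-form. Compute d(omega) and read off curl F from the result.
d(omega) = (x + z) dy ∧ dz + (x - 1) dz ∧ dx + (3 - z) dx ∧ dy; curl F = (x + z, x - 1, 3 - z)

d omega = sum_{i<j} (∂f_j/∂x_i - ∂f_i/∂x_j) dx_i ∧ dx_j. Under the identification (dy ∧ dz, dz ∧ dx, dx ∧ dy) ↔ (e_x, e_y, e_z), the coefficients are exactly the components of curl F. Compute:
  ∂R/∂y - ∂Q/∂z = (z) - (-x) = x + z
  ∂P/∂z - ∂R/∂x = (x - 1) - (0) = x - 1
  ∂Q/∂x - ∂P/∂y = (3 - z) - (0) = 3 - z.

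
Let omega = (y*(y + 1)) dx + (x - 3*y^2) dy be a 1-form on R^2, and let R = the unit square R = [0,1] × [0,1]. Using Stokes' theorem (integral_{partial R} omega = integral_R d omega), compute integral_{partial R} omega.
integral_(partial R) omega = -1

Stokes: integral_partial_R omega = integral_R d omega with d omega = (∂Q/∂x - ∂P/∂y) dx ∧ dy.
  ∂Q/∂x = 1
  ∂P/∂y = 2*y + 1
  integrand = ∂Q/∂x - ∂P/∂y = -2*y.
Integrating over R: integral_0^1 integral_0^1 (-2*y) dx dy = -1.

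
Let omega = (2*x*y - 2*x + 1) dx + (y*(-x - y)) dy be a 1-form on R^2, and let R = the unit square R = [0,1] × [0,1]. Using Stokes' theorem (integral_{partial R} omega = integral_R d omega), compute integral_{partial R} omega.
integral_(partial R) omega = -3/2

Stokes: integral_partial_R omega = integral_R d omega with d omega = (∂Q/∂x - ∂P/∂y) dx ∧ dy.
  ∂Q/∂x = -y
  ∂P/∂y = 2*x
  integrand = ∂Q/∂x - ∂P/∂y = -2*x - y.
Integrating over R: integral_0^1 integral_0^1 (-2*x - y) dx dy = -3/2.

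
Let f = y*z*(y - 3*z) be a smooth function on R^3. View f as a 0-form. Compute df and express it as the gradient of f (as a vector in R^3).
df = (0) dx + (z*(2*y - 3*z)) dy + (y*(y - 6*z)) dz; grad f = (0, z*(2*y - 3*z), y*(y - 6*z))

For a 0-form f, d f = (∂f/∂x) dx + (∂f/∂y) dy + (∂f/∂z) dz. The components of the vector representation are exactly the entries of grad f in Cartesian coordinates:
  ∂f/∂x = 0
  ∂f/∂y = z*(2*y - 3*z)
  ∂f/∂z = y*(y - 6*z).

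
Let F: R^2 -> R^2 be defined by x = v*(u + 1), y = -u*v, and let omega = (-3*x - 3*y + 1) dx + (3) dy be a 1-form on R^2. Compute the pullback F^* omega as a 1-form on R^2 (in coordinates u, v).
F^* omega = (v*(-3*v - 2)) du + (-3*u*v - 2*u - 3*v + 1) dv

Using F^*(f dg) = (f ∘ F) d(g ∘ F), substitute each coordinate x_i by F_i(u, v) in f_i, and replace dx_i by d F_i = (∂F_i/∂u) du + (∂F_i/∂v) dv.
  For the x component: f_1(F) = 1 - 3*v; d F_1 = (v) du + (u + 1) dv
  For the y component: f_2(F) = 3; d F_2 = (-v) du + (-u) dv
Combining and collecting du, dv coefficients:
  coeff of du: v*(-3*v - 2)
  coeff of dv: -3*u*v - 2*u - 3*v + 1
F^* omega = (v*(-3*v - 2)) du + (-3*u*v - 2*u - 3*v + 1) dv.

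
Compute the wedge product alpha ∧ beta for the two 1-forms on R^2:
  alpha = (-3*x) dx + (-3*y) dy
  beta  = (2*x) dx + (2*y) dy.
alpha ∧ beta = 0

Distribute the wedge, using dx_i ∧ dx_j = -dx_j ∧ dx_i and dx_i ∧ dx_i = 0. For each pair (i, j) with i < j, the coefficient of dx_i ∧ dx_j in alpha ∧ beta is (alpha_i * beta_j - alpha_j * beta_i). Collecting: alpha ∧ beta = 0.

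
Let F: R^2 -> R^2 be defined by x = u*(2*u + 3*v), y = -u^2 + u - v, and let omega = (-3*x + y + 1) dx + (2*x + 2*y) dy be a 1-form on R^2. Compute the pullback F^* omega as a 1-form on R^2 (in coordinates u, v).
F^* omega = (-32*u^3 - 69*u^2*v + 2*u^2 - 27*u*v^2 + 9*u*v + 6*u - 3*v^2 + v) du + (-21*u^3 - 27*u^2*v + u^2 - 9*u*v + u + 2*v) dv

Using F^*(f dg) = (f ∘ F) d(g ∘ F), substitute each coordinate x_i by F_i(u, v) in f_i, and replace dx_i by d F_i = (∂F_i/∂u) du + (∂F_i/∂v) dv.
  For the x component: f_1(F) = -7*u^2 - 9*u*v + u - v + 1; d F_1 = (4*u + 3*v) du + (3*u) dv
  For the y component: f_2(F) = 2*u^2 + 6*u*v + 2*u - 2*v; d F_2 = (1 - 2*u) du + (-1) dv
Combining and collecting du, dv coefficients:
  coeff of du: -32*u^3 - 69*u^2*v + 2*u^2 - 27*u*v^2 + 9*u*v + 6*u - 3*v^2 + v
  coeff of dv: -21*u^3 - 27*u^2*v + u^2 - 9*u*v + u + 2*v
F^* omega = (-32*u^3 - 69*u^2*v + 2*u^2 - 27*u*v^2 + 9*u*v + 6*u - 3*v^2 + v) du + (-21*u^3 - 27*u^2*v + u^2 - 9*u*v + u + 2*v) dv.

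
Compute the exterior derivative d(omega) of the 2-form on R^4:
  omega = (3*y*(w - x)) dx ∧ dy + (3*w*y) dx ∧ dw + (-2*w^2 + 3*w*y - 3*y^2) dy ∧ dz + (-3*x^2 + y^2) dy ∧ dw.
d(omega) = (-3*w - 6*x + 3*y) dx ∧ dy ∧ dw + (-4*w + 3*y) dy ∧ dz ∧ dw

For a 2-form omega = sum_{i<j} g_{ij} dx_i ∧ dx_j, the exterior derivative is
  d(omega) = sum_{i<j} d(g_{ij}) ∧ dx_i ∧ dx_j = sum_{i<j, k} (∂g_{ij}/∂x_k) dx_k ∧ dx_i ∧ dx_j.
Expand each term, using dx_k ∧ dx_i ∧ dx_j = sgn(permutation) dx_{(a)} ∧ dx_{(b)} ∧ dx_{(c)} with (a < b < c) sorted:
  d(3*y*(w - x)) includes (∂/∂w)(3*y*(w - x)) dw = (3*y) dw, which multiplied by dx ∧ dy gives (3*y) dx ∧ dy ∧ dw
  d(3*w*y) includes (∂/∂y)(3*w*y) dy = (3*w) dy, which multiplied by dx ∧ dw gives (-3*w) dx ∧ dy ∧ dw
  d(-2*w^2 + 3*w*y - 3*y^2) includes (∂/∂w)(-2*w^2 + 3*w*y - 3*y^2) dw = (-4*w + 3*y) dw, which multiplied by dy ∧ dz gives (-4*w + 3*y) dy ∧ dz ∧ dw
  d(-3*x^2 + y^2) includes (∂/∂x)(-3*x^2 + y^2) dx = (-6*x) dx, which multiplied by dy ∧ dw gives (-6*x) dx ∧ dy ∧ dw
Collecting like 3-forms: d(omega) = (-3*w - 6*x + 3*y) dx ∧ dy ∧ dw + (-4*w + 3*y) dy ∧ dz ∧ dw.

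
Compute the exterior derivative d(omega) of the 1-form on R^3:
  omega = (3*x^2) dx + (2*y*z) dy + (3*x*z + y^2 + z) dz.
d(omega) = (3*z) dx ∧ dz

For a 1-form omega = sum_i f_i dx_i, the exterior derivative is
  d(omega) = sum_{i < j} (∂f_j/∂x_i - ∂f_i/∂x_j) dx_i ∧ dx_j.
  coefficient of dx ∧ dz: ∂f_3/∂x - ∂f_1/∂z = ∂(3*x*z + y^2 + z)/∂x - ∂(3*x^2)/∂z = 3*z
Assembling: d(omega) = (3*z) dx ∧ dz.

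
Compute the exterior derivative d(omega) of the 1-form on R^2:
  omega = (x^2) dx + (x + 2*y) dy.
d(omega) = (1) dx ∧ dy

For a 1-form omega = sum_i f_i dx_i, the exterior derivative is
  d(omega) = sum_{i < j} (∂f_j/∂x_i - ∂f_i/∂x_j) dx_i ∧ dx_j.
  coefficient of dx ∧ dy: ∂f_2/∂x - ∂f_1/∂y = ∂(x + 2*y)/∂x - ∂(x^2)/∂y = 1
Assembling: d(omega) = (1) dx ∧ dy.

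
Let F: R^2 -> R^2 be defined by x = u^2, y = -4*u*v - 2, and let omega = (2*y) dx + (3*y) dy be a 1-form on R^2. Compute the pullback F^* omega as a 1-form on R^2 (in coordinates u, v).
F^* omega = (-16*u^2*v + 48*u*v^2 - 8*u + 24*v) du + (24*u*(2*u*v + 1)) dv

Using F^*(f dg) = (f ∘ F) d(g ∘ F), substitute each coordinate x_i by F_i(u, v) in f_i, and replace dx_i by d F_i = (∂F_i/∂u) du + (∂F_i/∂v) dv.
  For the x component: f_1(F) = -8*u*v - 4; d F_1 = (2*u) du + (0) dv
  For the y component: f_2(F) = -12*u*v - 6; d F_2 = (-4*v) du + (-4*u) dv
Combining and collecting du, dv coefficients:
  coeff of du: -16*u^2*v + 48*u*v^2 - 8*u + 24*v
  coeff of dv: 24*u*(2*u*v + 1)
F^* omega = (-16*u^2*v + 48*u*v^2 - 8*u + 24*v) du + (24*u*(2*u*v + 1)) dv.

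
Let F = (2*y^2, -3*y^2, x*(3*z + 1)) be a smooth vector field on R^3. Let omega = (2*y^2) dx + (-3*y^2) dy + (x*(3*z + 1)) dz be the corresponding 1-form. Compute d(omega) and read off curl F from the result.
d(omega) = (0) dy ∧ dz + (-3*z - 1) dz ∧ dx + (-4*y) dx ∧ dy; curl F = (0, -3*z - 1, -4*y)

d omega = sum_{i<j} (∂f_j/∂x_i - ∂f_i/∂x_j) dx_i ∧ dx_j. Under the identification (dy ∧ dz, dz ∧ dx, dx ∧ dy) ↔ (e_x, e_y, e_z), the coefficients are exactly the components of curl F. Compute:
  ∂R/∂y - ∂Q/∂z = (0) - (0) = 0
  ∂P/∂z - ∂R/∂x = (0) - (3*z + 1) = -3*z - 1
  ∂Q/∂x - ∂P/∂y = (0) - (4*y) = -4*y.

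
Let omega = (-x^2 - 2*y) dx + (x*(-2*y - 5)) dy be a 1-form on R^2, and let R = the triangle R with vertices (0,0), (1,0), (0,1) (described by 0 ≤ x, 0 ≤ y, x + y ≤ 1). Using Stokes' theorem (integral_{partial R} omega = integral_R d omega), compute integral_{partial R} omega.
integral_(partial R) omega = -11/6

Stokes: integral_partial_R omega = integral_R d omega with d omega = (∂Q/∂x - ∂P/∂y) dx ∧ dy.
  ∂Q/∂x = -2*y - 5
  ∂P/∂y = -2
  integrand = ∂Q/∂x - ∂P/∂y = -2*y - 3.
Integrating over R: integral_0^1 integral_0^{1-x} (-2*y - 3) dy dx = -11/6.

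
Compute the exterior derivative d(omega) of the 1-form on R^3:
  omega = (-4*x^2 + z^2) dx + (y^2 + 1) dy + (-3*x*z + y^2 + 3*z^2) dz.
d(omega) = (-5*z) dx ∧ dz + (2*y) dy ∧ dz

For a 1-form omega = sum_i f_i dx_i, the exterior derivative is
  d(omega) = sum_{i < j} (∂f_j/∂x_i - ∂f_i/∂x_j) dx_i ∧ dx_j.
  coefficient of dx ∧ dz: ∂f_3/∂x - ∂f_1/∂z = ∂(-3*x*z + y^2 + 3*z^2)/∂x - ∂(-4*x^2 + z^2)/∂z = -5*z
  coefficient of dy ∧ dz: ∂f_3/∂y - ∂f_2/∂z = ∂(-3*x*z + y^2 + 3*z^2)/∂y - ∂(y^2 + 1)/∂z = 2*y
Assembling: d(omega) = (-5*z) dx ∧ dz + (2*y) dy ∧ dz.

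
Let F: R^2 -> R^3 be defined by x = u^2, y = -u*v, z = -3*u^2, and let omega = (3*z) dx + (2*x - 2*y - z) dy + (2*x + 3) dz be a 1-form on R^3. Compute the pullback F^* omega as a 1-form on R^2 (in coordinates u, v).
F^* omega = (u*(-30*u^2 - 5*u*v - 2*v^2 - 18)) du + (u^2*(-5*u - 2*v)) dv

Using F^*(f dg) = (f ∘ F) d(g ∘ F), substitute each coordinate x_i by F_i(u, v) in f_i, and replace dx_i by d F_i = (∂F_i/∂u) du + (∂F_i/∂v) dv.
  For the x component: f_1(F) = -9*u^2; d F_1 = (2*u) du + (0) dv
  For the y component: f_2(F) = u*(5*u + 2*v); d F_2 = (-v) du + (-u) dv
  For the z component: f_3(F) = 2*u^2 + 3; d F_3 = (-6*u) du + (0) dv
Combining and collecting du, dv coefficients:
  coeff of du: u*(-30*u^2 - 5*u*v - 2*v^2 - 18)
  coeff of dv: u^2*(-5*u - 2*v)
F^* omega = (u*(-30*u^2 - 5*u*v - 2*v^2 - 18)) du + (u^2*(-5*u - 2*v)) dv.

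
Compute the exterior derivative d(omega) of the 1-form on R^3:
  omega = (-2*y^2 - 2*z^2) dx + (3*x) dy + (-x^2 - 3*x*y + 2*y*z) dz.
d(omega) = (4*y + 3) dx ∧ dy + (-2*x - 3*y + 4*z) dx ∧ dz + (-3*x + 2*z) dy ∧ dz

For a 1-form omega = sum_i f_i dx_i, the exterior derivative is
  d(omega) = sum_{i < j} (∂f_j/∂x_i - ∂f_i/∂x_j) dx_i ∧ dx_j.
  coefficient of dx ∧ dy: ∂f_2/∂x - ∂f_1/∂y = ∂(3*x)/∂x - ∂(-2*y^2 - 2*z^2)/∂y = 4*y + 3
  coefficient of dx ∧ dz: ∂f_3/∂x - ∂f_1/∂z = ∂(-x^2 - 3*x*y + 2*y*z)/∂x - ∂(-2*y^2 - 2*z^2)/∂z = -2*x - 3*y + 4*z
  coefficient of dy ∧ dz: ∂f_3/∂y - ∂f_2/∂z = ∂(-x^2 - 3*x*y + 2*y*z)/∂y - ∂(3*x)/∂z = -3*x + 2*z
Assembling: d(omega) = (4*y + 3) dx ∧ dy + (-2*x - 3*y + 4*z) dx ∧ dz + (-3*x + 2*z) dy ∧ dz.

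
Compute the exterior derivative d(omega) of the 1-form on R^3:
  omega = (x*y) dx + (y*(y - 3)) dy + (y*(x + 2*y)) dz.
d(omega) = (-x) dx ∧ dy + (y) dx ∧ dz + (x + 4*y) dy ∧ dz

For a 1-form omega = sum_i f_i dx_i, the exterior derivative is
  d(omega) = sum_{i < j} (∂f_j/∂x_i - ∂f_i/∂x_j) dx_i ∧ dx_j.
  coefficient of dx ∧ dy: ∂f_2/∂x - ∂f_1/∂y = ∂(y*(y - 3))/∂x - ∂(x*y)/∂y = -x
  coefficient of dx ∧ dz: ∂f_3/∂x - ∂f_1/∂z = ∂(y*(x + 2*y))/∂x - ∂(x*y)/∂z = y
  coefficient of dy ∧ dz: ∂f_3/∂y - ∂f_2/∂z = ∂(y*(x + 2*y))/∂y - ∂(y*(y - 3))/∂z = x + 4*y
Assembling: d(omega) = (-x) dx ∧ dy + (y) dx ∧ dz + (x + 4*y) dy ∧ dz.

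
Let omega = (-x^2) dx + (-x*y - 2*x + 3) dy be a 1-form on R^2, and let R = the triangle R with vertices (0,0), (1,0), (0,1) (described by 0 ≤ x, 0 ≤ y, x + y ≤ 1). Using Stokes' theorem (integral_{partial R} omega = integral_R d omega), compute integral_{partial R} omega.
integral_(partial R) omega = -7/6

Stokes: integral_partial_R omega = integral_R d omega with d omega = (∂Q/∂x - ∂P/∂y) dx ∧ dy.
  ∂Q/∂x = -y - 2
  ∂P/∂y = 0
  integrand = ∂Q/∂x - ∂P/∂y = -y - 2.
Integrating over R: integral_0^1 integral_0^{1-x} (-y - 2) dy dx = -7/6.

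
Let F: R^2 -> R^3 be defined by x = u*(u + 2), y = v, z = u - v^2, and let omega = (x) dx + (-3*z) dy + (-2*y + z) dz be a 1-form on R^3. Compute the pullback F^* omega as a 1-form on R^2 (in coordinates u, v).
F^* omega = (2*u^3 + 6*u^2 + 5*u - v^2 - 2*v) du + (-2*u*v - 3*u + 2*v^3 + 7*v^2) dv

Using F^*(f dg) = (f ∘ F) d(g ∘ F), substitute each coordinate x_i by F_i(u, v) in f_i, and replace dx_i by d F_i = (∂F_i/∂u) du + (∂F_i/∂v) dv.
  For the x component: f_1(F) = u*(u + 2); d F_1 = (2*u + 2) du + (0) dv
  For the y component: f_2(F) = -3*u + 3*v^2; d F_2 = (0) du + (1) dv
  For the z component: f_3(F) = u - v^2 - 2*v; d F_3 = (1) du + (-2*v) dv
Combining and collecting du, dv coefficients:
  coeff of du: 2*u^3 + 6*u^2 + 5*u - v^2 - 2*v
  coeff of dv: -2*u*v - 3*u + 2*v^3 + 7*v^2
F^* omega = (2*u^3 + 6*u^2 + 5*u - v^2 - 2*v) du + (-2*u*v - 3*u + 2*v^3 + 7*v^2) dv.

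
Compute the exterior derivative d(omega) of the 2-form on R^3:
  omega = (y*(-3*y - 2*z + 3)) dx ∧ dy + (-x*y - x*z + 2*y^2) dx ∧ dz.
d(omega) = (x - 6*y) dx ∧ dy ∧ dz

For a 2-form omega = sum_{i<j} g_{ij} dx_i ∧ dx_j, the exterior derivative is
  d(omega) = sum_{i<j} d(g_{ij}) ∧ dx_i ∧ dx_j = sum_{i<j, k} (∂g_{ij}/∂x_k) dx_k ∧ dx_i ∧ dx_j.
Expand each term, using dx_k ∧ dx_i ∧ dx_j = sgn(permutation) dx_{(a)} ∧ dx_{(b)} ∧ dx_{(c)} with (a < b < c) sorted:
  d(y*(-3*y - 2*z + 3)) includes (∂/∂z)(y*(-3*y - 2*z + 3)) dz = (-2*y) dz, which multiplied by dx ∧ dy gives (-2*y) dx ∧ dy ∧ dz
  d(-x*y - x*z + 2*y^2) includes (∂/∂y)(-x*y - x*z + 2*y^2) dy = (-x + 4*y) dy, which multiplied by dx ∧ dz gives (x - 4*y) dx ∧ dy ∧ dz
Collecting like 3-forms: d(omega) = (x - 6*y) dx ∧ dy ∧ dz.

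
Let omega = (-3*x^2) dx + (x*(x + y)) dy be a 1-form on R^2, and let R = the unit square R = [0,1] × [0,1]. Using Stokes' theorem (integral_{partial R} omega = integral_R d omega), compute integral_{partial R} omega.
integral_(partial R) omega = 3/2

Stokes: integral_partial_R omega = integral_R d omega with d omega = (∂Q/∂x - ∂P/∂y) dx ∧ dy.
  ∂Q/∂x = 2*x + y
  ∂P/∂y = 0
  integrand = ∂Q/∂x - ∂P/∂y = 2*x + y.
Integrating over R: integral_0^1 integral_0^1 (2*x + y) dx dy = 3/2.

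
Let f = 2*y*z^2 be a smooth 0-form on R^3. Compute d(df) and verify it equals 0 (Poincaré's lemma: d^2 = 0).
d(df) = 0

Step 1: df = sum_i (∂f/∂x_i) dx_i = (0) dx + (2*z^2) dy + (4*y*z) dz.
Step 2: Apply d again. Using the 1-form formula, the coefficient of dx ∧ dy in d(df) is ∂^2 f/∂x ∂y - ∂^2 f/∂y ∂x = (0) - (0) = 0 (equality of mixed partials for smooth f).
Similarly for dx ∧ dz and dy ∧ dz — all coefficients vanish. So d(df) = 0.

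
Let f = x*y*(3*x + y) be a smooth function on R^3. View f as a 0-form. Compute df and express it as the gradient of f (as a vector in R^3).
df = (y*(6*x + y)) dx + (x*(3*x + 2*y)) dy + (0) dz; grad f = (y*(6*x + y), x*(3*x + 2*y), 0)

For a 0-form f, d f = (∂f/∂x) dx + (∂f/∂y) dy + (∂f/∂z) dz. The components of the vector representation are exactly the entries of grad f in Cartesian coordinates:
  ∂f/∂x = y*(6*x + y)
  ∂f/∂y = x*(3*x + 2*y)
  ∂f/∂z = 0.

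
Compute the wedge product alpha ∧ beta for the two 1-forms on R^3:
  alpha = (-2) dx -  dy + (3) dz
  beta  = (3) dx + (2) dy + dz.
alpha ∧ beta = (-1) dx ∧ dy + (-11) dx ∧ dz + (-7) dy ∧ dz

Distribute the wedge, using dx_i ∧ dx_j = -dx_j ∧ dx_i and dx_i ∧ dx_i = 0. For each pair (i, j) with i < j, the coefficient of dx_i ∧ dx_j in alpha ∧ beta is (alpha_i * beta_j - alpha_j * beta_i). Collecting: alpha ∧ beta = (-1) dx ∧ dy + (-11) dx ∧ dz + (-7) dy ∧ dz.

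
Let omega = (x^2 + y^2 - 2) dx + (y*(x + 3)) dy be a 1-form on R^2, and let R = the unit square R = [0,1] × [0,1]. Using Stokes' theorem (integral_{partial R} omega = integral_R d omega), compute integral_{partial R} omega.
integral_(partial R) omega = -1/2

Stokes: integral_partial_R omega = integral_R d omega with d omega = (∂Q/∂x - ∂P/∂y) dx ∧ dy.
  ∂Q/∂x = y
  ∂P/∂y = 2*y
  integrand = ∂Q/∂x - ∂P/∂y = -y.
Integrating over R: integral_0^1 integral_0^1 (-y) dx dy = -1/2.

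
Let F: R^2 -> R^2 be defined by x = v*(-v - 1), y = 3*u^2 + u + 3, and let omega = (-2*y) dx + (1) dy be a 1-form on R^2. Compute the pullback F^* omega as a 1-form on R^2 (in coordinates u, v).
F^* omega = (6*u + 1) du + (12*u^2*v + 6*u^2 + 4*u*v + 2*u + 12*v + 6) dv

Using F^*(f dg) = (f ∘ F) d(g ∘ F), substitute each coordinate x_i by F_i(u, v) in f_i, and replace dx_i by d F_i = (∂F_i/∂u) du + (∂F_i/∂v) dv.
  For the x component: f_1(F) = -6*u^2 - 2*u - 6; d F_1 = (0) du + (-2*v - 1) dv
  For the y component: f_2(F) = 1; d F_2 = (6*u + 1) du + (0) dv
Combining and collecting du, dv coefficients:
  coeff of du: 6*u + 1
  coeff of dv: 12*u^2*v + 6*u^2 + 4*u*v + 2*u + 12*v + 6
F^* omega = (6*u + 1) du + (12*u^2*v + 6*u^2 + 4*u*v + 2*u + 12*v + 6) dv.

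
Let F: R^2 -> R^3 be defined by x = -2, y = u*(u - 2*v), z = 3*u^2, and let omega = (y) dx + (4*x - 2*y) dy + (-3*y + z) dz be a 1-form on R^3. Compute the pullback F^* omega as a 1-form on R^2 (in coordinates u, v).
F^* omega = (-4*u^3 + 48*u^2*v - 8*u*v^2 - 16*u + 16*v) du + (4*u*(u^2 - 2*u*v + 4)) dv

Using F^*(f dg) = (f ∘ F) d(g ∘ F), substitute each coordinate x_i by F_i(u, v) in f_i, and replace dx_i by d F_i = (∂F_i/∂u) du + (∂F_i/∂v) dv.
  For the x component: f_1(F) = u*(u - 2*v); d F_1 = (0) du + (0) dv
  For the y component: f_2(F) = -2*u^2 + 4*u*v - 8; d F_2 = (2*u - 2*v) du + (-2*u) dv
  For the z component: f_3(F) = 6*u*v; d F_3 = (6*u) du + (0) dv
Combining and collecting du, dv coefficients:
  coeff of du: -4*u^3 + 48*u^2*v - 8*u*v^2 - 16*u + 16*v
  coeff of dv: 4*u*(u^2 - 2*u*v + 4)
F^* omega = (-4*u^3 + 48*u^2*v - 8*u*v^2 - 16*u + 16*v) du + (4*u*(u^2 - 2*u*v + 4)) dv.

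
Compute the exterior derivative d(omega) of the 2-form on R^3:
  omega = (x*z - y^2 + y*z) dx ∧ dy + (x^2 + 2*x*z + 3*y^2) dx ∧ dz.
d(omega) = (x - 5*y) dx ∧ dy ∧ dz

For a 2-form omega = sum_{i<j} g_{ij} dx_i ∧ dx_j, the exterior derivative is
  d(omega) = sum_{i<j} d(g_{ij}) ∧ dx_i ∧ dx_j = sum_{i<j, k} (∂g_{ij}/∂x_k) dx_k ∧ dx_i ∧ dx_j.
Expand each term, using dx_k ∧ dx_i ∧ dx_j = sgn(permutation) dx_{(a)} ∧ dx_{(b)} ∧ dx_{(c)} with (a < b < c) sorted:
  d(x*z - y^2 + y*z) includes (∂/∂z)(x*z - y^2 + y*z) dz = (x + y) dz, which multiplied by dx ∧ dy gives (x + y) dx ∧ dy ∧ dz
  d(x^2 + 2*x*z + 3*y^2) includes (∂/∂y)(x^2 + 2*x*z + 3*y^2) dy = (6*y) dy, which multiplied by dx ∧ dz gives (-6*y) dx ∧ dy ∧ dz
Collecting like 3-forms: d(omega) = (x - 5*y) dx ∧ dy ∧ dz.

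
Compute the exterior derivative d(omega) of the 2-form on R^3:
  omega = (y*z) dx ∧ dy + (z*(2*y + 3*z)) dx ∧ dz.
d(omega) = (y - 2*z) dx ∧ dy ∧ dz

For a 2-form omega = sum_{i<j} g_{ij} dx_i ∧ dx_j, the exterior derivative is
  d(omega) = sum_{i<j} d(g_{ij}) ∧ dx_i ∧ dx_j = sum_{i<j, k} (∂g_{ij}/∂x_k) dx_k ∧ dx_i ∧ dx_j.
Expand each term, using dx_k ∧ dx_i ∧ dx_j = sgn(permutation) dx_{(a)} ∧ dx_{(b)} ∧ dx_{(c)} with (a < b < c) sorted:
  d(y*z) includes (∂/∂z)(y*z) dz = (y) dz, which multiplied by dx ∧ dy gives (y) dx ∧ dy ∧ dz
  d(z*(2*y + 3*z)) includes (∂/∂y)(z*(2*y + 3*z)) dy = (2*z) dy, which multiplied by dx ∧ dz gives (-2*z) dx ∧ dy ∧ dz
Collecting like 3-forms: d(omega) = (y - 2*z) dx ∧ dy ∧ dz.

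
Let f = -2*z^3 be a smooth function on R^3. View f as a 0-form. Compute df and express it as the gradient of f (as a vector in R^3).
df = (0) dx + (0) dy + (-6*z^2) dz; grad f = (0, 0, -6*z^2)

For a 0-form f, d f = (∂f/∂x) dx + (∂f/∂y) dy + (∂f/∂z) dz. The components of the vector representation are exactly the entries of grad f in Cartesian coordinates:
  ∂f/∂x = 0
  ∂f/∂y = 0
  ∂f/∂z = -6*z^2.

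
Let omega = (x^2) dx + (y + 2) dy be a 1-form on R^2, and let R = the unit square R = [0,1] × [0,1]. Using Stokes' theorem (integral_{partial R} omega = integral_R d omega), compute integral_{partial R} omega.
integral_(partial R) omega = 0

Stokes: integral_partial_R omega = integral_R d omega with d omega = (∂Q/∂x - ∂P/∂y) dx ∧ dy.
  ∂Q/∂x = 0
  ∂P/∂y = 0
  integrand = ∂Q/∂x - ∂P/∂y = 0.
Integrating over R: integral_0^1 integral_0^1 (0) dx dy = 0.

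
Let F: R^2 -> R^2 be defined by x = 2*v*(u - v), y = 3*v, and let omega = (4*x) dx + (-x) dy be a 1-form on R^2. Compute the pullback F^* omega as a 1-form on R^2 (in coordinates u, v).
F^* omega = (16*v^2*(u - v)) du + (2*v*(8*u^2 - 24*u*v - 3*u + 16*v^2 + 3*v)) dv

Using F^*(f dg) = (f ∘ F) d(g ∘ F), substitute each coordinate x_i by F_i(u, v) in f_i, and replace dx_i by d F_i = (∂F_i/∂u) du + (∂F_i/∂v) dv.
  For the x component: f_1(F) = 8*v*(u - v); d F_1 = (2*v) du + (2*u - 4*v) dv
  For the y component: f_2(F) = 2*v*(-u + v); d F_2 = (0) du + (3) dv
Combining and collecting du, dv coefficients:
  coeff of du: 16*v^2*(u - v)
  coeff of dv: 2*v*(8*u^2 - 24*u*v - 3*u + 16*v^2 + 3*v)
F^* omega = (16*v^2*(u - v)) du + (2*v*(8*u^2 - 24*u*v - 3*u + 16*v^2 + 3*v)) dv.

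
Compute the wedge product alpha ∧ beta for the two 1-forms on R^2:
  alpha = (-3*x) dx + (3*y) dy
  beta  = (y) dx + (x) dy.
alpha ∧ beta = (-3*x^2 - 3*y^2) dx ∧ dy

Distribute the wedge, using dx_i ∧ dx_j = -dx_j ∧ dx_i and dx_i ∧ dx_i = 0. For each pair (i, j) with i < j, the coefficient of dx_i ∧ dx_j in alpha ∧ beta is (alpha_i * beta_j - alpha_j * beta_i). Collecting: alpha ∧ beta = (-3*x^2 - 3*y^2) dx ∧ dy.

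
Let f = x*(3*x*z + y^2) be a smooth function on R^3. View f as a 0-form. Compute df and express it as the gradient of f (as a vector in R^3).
df = (6*x*z + y^2) dx + (2*x*y) dy + (3*x^2) dz; grad f = (6*x*z + y^2, 2*x*y, 3*x^2)

For a 0-form f, d f = (∂f/∂x) dx + (∂f/∂y) dy + (∂f/∂z) dz. The components of the vector representation are exactly the entries of grad f in Cartesian coordinates:
  ∂f/∂x = 6*x*z + y^2
  ∂f/∂y = 2*x*y
  ∂f/∂z = 3*x^2.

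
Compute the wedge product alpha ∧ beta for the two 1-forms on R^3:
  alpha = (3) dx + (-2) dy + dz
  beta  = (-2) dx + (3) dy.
alpha ∧ beta = (5) dx ∧ dy + (2) dx ∧ dz + (-3) dy ∧ dz

Distribute the wedge, using dx_i ∧ dx_j = -dx_j ∧ dx_i and dx_i ∧ dx_i = 0. For each pair (i, j) with i < j, the coefficient of dx_i ∧ dx_j in alpha ∧ beta is (alpha_i * beta_j - alpha_j * beta_i). Collecting: alpha ∧ beta = (5) dx ∧ dy + (2) dx ∧ dz + (-3) dy ∧ dz.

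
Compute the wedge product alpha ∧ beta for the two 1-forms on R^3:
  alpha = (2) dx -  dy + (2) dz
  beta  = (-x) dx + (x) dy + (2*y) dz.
alpha ∧ beta = (x) dx ∧ dy + (2*x + 4*y) dx ∧ dz + (-2*x - 2*y) dy ∧ dz

Distribute the wedge, using dx_i ∧ dx_j = -dx_j ∧ dx_i and dx_i ∧ dx_i = 0. For each pair (i, j) with i < j, the coefficient of dx_i ∧ dx_j in alpha ∧ beta is (alpha_i * beta_j - alpha_j * beta_i). Collecting: alpha ∧ beta = (x) dx ∧ dy + (2*x + 4*y) dx ∧ dz + (-2*x - 2*y) dy ∧ dz.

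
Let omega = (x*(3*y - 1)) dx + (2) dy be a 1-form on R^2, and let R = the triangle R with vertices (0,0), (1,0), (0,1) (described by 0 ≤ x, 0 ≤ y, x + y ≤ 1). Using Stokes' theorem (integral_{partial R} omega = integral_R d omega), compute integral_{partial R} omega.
integral_(partial R) omega = -1/2

Stokes: integral_partial_R omega = integral_R d omega with d omega = (∂Q/∂x - ∂P/∂y) dx ∧ dy.
  ∂Q/∂x = 0
  ∂P/∂y = 3*x
  integrand = ∂Q/∂x - ∂P/∂y = -3*x.
Integrating over R: integral_0^1 integral_0^{1-x} (-3*x) dy dx = -1/2.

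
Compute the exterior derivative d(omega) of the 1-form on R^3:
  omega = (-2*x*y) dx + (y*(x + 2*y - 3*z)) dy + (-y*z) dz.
d(omega) = (2*x + y) dx ∧ dy + (3*y - z) dy ∧ dz

For a 1-form omega = sum_i f_i dx_i, the exterior derivative is
  d(omega) = sum_{i < j} (∂f_j/∂x_i - ∂f_i/∂x_j) dx_i ∧ dx_j.
  coefficient of dx ∧ dy: ∂f_2/∂x - ∂f_1/∂y = ∂(y*(x + 2*y - 3*z))/∂x - ∂(-2*x*y)/∂y = 2*x + y
  coefficient of dy ∧ dz: ∂f_3/∂y - ∂f_2/∂z = ∂(-y*z)/∂y - ∂(y*(x + 2*y - 3*z))/∂z = 3*y - z
Assembling: d(omega) = (2*x + y) dx ∧ dy + (3*y - z) dy ∧ dz.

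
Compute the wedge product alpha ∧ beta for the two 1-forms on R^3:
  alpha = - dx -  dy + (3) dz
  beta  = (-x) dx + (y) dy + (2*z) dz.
alpha ∧ beta = (-x - y) dx ∧ dy + (3*x - 2*z) dx ∧ dz + (-3*y - 2*z) dy ∧ dz

Distribute the wedge, using dx_i ∧ dx_j = -dx_j ∧ dx_i and dx_i ∧ dx_i = 0. For each pair (i, j) with i < j, the coefficient of dx_i ∧ dx_j in alpha ∧ beta is (alpha_i * beta_j - alpha_j * beta_i). Collecting: alpha ∧ beta = (-x - y) dx ∧ dy + (3*x - 2*z) dx ∧ dz + (-3*y - 2*z) dy ∧ dz.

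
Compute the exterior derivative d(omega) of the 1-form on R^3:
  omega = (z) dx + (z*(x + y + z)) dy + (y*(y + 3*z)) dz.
d(omega) = (z) dx ∧ dy + (-1) dx ∧ dz + (-x + y + z) dy ∧ dz

For a 1-form omega = sum_i f_i dx_i, the exterior derivative is
  d(omega) = sum_{i < j} (∂f_j/∂x_i - ∂f_i/∂x_j) dx_i ∧ dx_j.
  coefficient of dx ∧ dy: ∂f_2/∂x - ∂f_1/∂y = ∂(z*(x + y + z))/∂x - ∂(z)/∂y = z
  coefficient of dx ∧ dz: ∂f_3/∂x - ∂f_1/∂z = ∂(y*(y + 3*z))/∂x - ∂(z)/∂z = -1
  coefficient of dy ∧ dz: ∂f_3/∂y - ∂f_2/∂z = ∂(y*(y + 3*z))/∂y - ∂(z*(x + y + z))/∂z = -x + y + z
Assembling: d(omega) = (z) dx ∧ dy + (-1) dx ∧ dz + (-x + y + z) dy ∧ dz.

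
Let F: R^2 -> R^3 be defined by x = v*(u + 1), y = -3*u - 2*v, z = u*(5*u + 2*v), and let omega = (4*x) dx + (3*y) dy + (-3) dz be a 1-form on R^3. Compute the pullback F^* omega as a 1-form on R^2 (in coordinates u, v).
F^* omega = (4*u*v^2 - 3*u + 4*v^2 + 12*v) du + (4*u^2*v + 8*u*v + 12*u + 16*v) dv

Using F^*(f dg) = (f ∘ F) d(g ∘ F), substitute each coordinate x_i by F_i(u, v) in f_i, and replace dx_i by d F_i = (∂F_i/∂u) du + (∂F_i/∂v) dv.
  For the x component: f_1(F) = 4*v*(u + 1); d F_1 = (v) du + (u + 1) dv
  For the y component: f_2(F) = -9*u - 6*v; d F_2 = (-3) du + (-2) dv
  For the z component: f_3(F) = -3; d F_3 = (10*u + 2*v) du + (2*u) dv
Combining and collecting du, dv coefficients:
  coeff of du: 4*u*v^2 - 3*u + 4*v^2 + 12*v
  coeff of dv: 4*u^2*v + 8*u*v + 12*u + 16*v
F^* omega = (4*u*v^2 - 3*u + 4*v^2 + 12*v) du + (4*u^2*v + 8*u*v + 12*u + 16*v) dv.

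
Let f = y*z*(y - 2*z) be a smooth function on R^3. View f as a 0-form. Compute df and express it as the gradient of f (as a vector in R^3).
df = (0) dx + (2*z*(y - z)) dy + (y*(y - 4*z)) dz; grad f = (0, 2*z*(y - z), y*(y - 4*z))

For a 0-form f, d f = (∂f/∂x) dx + (∂f/∂y) dy + (∂f/∂z) dz. The components of the vector representation are exactly the entries of grad f in Cartesian coordinates:
  ∂f/∂x = 0
  ∂f/∂y = 2*z*(y - z)
  ∂f/∂z = y*(y - 4*z).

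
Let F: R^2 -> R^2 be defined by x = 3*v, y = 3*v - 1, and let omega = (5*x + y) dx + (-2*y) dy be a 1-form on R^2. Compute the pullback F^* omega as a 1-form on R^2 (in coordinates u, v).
F^* omega = (36*v + 3) dv

Using F^*(f dg) = (f ∘ F) d(g ∘ F), substitute each coordinate x_i by F_i(u, v) in f_i, and replace dx_i by d F_i = (∂F_i/∂u) du + (∂F_i/∂v) dv.
  For the x component: f_1(F) = 18*v - 1; d F_1 = (0) du + (3) dv
  For the y component: f_2(F) = 2 - 6*v; d F_2 = (0) du + (3) dv
Combining and collecting du, dv coefficients:
  coeff of du: 0
  coeff of dv: 36*v + 3
F^* omega = (36*v + 3) dv.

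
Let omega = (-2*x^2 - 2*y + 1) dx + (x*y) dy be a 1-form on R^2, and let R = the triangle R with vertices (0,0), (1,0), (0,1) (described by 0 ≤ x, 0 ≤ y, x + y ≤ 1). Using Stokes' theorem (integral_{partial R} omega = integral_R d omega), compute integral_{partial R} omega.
integral_(partial R) omega = 7/6

Stokes: integral_partial_R omega = integral_R d omega with d omega = (∂Q/∂x - ∂P/∂y) dx ∧ dy.
  ∂Q/∂x = y
  ∂P/∂y = -2
  integrand = ∂Q/∂x - ∂P/∂y = y + 2.
Integrating over R: integral_0^1 integral_0^{1-x} (y + 2) dy dx = 7/6.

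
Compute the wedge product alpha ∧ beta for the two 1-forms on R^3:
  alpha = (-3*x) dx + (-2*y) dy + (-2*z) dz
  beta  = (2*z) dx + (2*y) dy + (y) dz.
alpha ∧ beta = (2*y*(-3*x + 2*z)) dx ∧ dy + (-3*x*y + 4*z^2) dx ∧ dz + (2*y*(-y + 2*z)) dy ∧ dz

Distribute the wedge, using dx_i ∧ dx_j = -dx_j ∧ dx_i and dx_i ∧ dx_i = 0. For each pair (i, j) with i < j, the coefficient of dx_i ∧ dx_j in alpha ∧ beta is (alpha_i * beta_j - alpha_j * beta_i). Collecting: alpha ∧ beta = (2*y*(-3*x + 2*z)) dx ∧ dy + (-3*x*y + 4*z^2) dx ∧ dz + (2*y*(-y + 2*z)) dy ∧ dz.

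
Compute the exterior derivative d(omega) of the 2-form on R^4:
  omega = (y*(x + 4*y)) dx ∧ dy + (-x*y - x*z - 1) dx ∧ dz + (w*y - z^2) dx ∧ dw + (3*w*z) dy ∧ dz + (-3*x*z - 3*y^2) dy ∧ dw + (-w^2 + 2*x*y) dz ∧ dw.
d(omega) = (x) dx ∧ dy ∧ dz + (-w - 3*z) dx ∧ dy ∧ dw + (2*y + 2*z) dx ∧ dz ∧ dw + (5*x + 3*z) dy ∧ dz ∧ dw

For a 2-form omega = sum_{i<j} g_{ij} dx_i ∧ dx_j, the exterior derivative is
  d(omega) = sum_{i<j} d(g_{ij}) ∧ dx_i ∧ dx_j = sum_{i<j, k} (∂g_{ij}/∂x_k) dx_k ∧ dx_i ∧ dx_j.
Expand each term, using dx_k ∧ dx_i ∧ dx_j = sgn(permutation) dx_{(a)} ∧ dx_{(b)} ∧ dx_{(c)} with (a < b < c) sorted:
  d(-x*y - x*z - 1) includes (∂/∂y)(-x*y - x*z - 1) dy = (-x) dy, which multiplied by dx ∧ dz gives (x) dx ∧ dy ∧ dz
  d(w*y - z^2) includes (∂/∂y)(w*y - z^2) dy = (w) dy, which multiplied by dx ∧ dw gives (-w) dx ∧ dy ∧ dw
  d(w*y - z^2) includes (∂/∂z)(w*y - z^2) dz = (-2*z) dz, which multiplied by dx ∧ dw gives (2*z) dx ∧ dz ∧ dw
  d(3*w*z) includes (∂/∂w)(3*w*z) dw = (3*z) dw, which multiplied by dy ∧ dz gives (3*z) dy ∧ dz ∧ dw
  d(-3*x*z - 3*y^2) includes (∂/∂x)(-3*x*z - 3*y^2) dx = (-3*z) dx, which multiplied by dy ∧ dw gives (-3*z) dx ∧ dy ∧ dw
  d(-3*x*z - 3*y^2) includes (∂/∂z)(-3*x*z - 3*y^2) dz = (-3*x) dz, which multiplied by dy ∧ dw gives (3*x) dy ∧ dz ∧ dw
  d(-w^2 + 2*x*y) includes (∂/∂x)(-w^2 + 2*x*y) dx = (2*y) dx, which multiplied by dz ∧ dw gives (2*y) dx ∧ dz ∧ dw
  d(-w^2 + 2*x*y) includes (∂/∂y)(-w^2 + 2*x*y) dy = (2*x) dy, which multiplied by dz ∧ dw gives (2*x) dy ∧ dz ∧ dw
Collecting like 3-forms: d(omega) = (x) dx ∧ dy ∧ dz + (-w - 3*z) dx ∧ dy ∧ dw + (2*y + 2*z) dx ∧ dz ∧ dw + (5*x + 3*z) dy ∧ dz ∧ dw.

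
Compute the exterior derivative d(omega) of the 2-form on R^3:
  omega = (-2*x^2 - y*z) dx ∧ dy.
d(omega) = (-y) dx ∧ dy ∧ dz

For a 2-form omega = sum_{i<j} g_{ij} dx_i ∧ dx_j, the exterior derivative is
  d(omega) = sum_{i<j} d(g_{ij}) ∧ dx_i ∧ dx_j = sum_{i<j, k} (∂g_{ij}/∂x_k) dx_k ∧ dx_i ∧ dx_j.
Expand each term, using dx_k ∧ dx_i ∧ dx_j = sgn(permutation) dx_{(a)} ∧ dx_{(b)} ∧ dx_{(c)} with (a < b < c) sorted:
  d(-2*x^2 - y*z) includes (∂/∂z)(-2*x^2 - y*z) dz = (-y) dz, which multiplied by dx ∧ dy gives (-y) dx ∧ dy ∧ dz
Collecting like 3-forms: d(omega) = (-y) dx ∧ dy ∧ dz.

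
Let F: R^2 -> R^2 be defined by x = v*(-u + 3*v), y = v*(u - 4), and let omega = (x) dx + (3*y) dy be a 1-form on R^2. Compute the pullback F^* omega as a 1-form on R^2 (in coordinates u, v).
F^* omega = (v^2*(4*u - 3*v - 12)) du + (v*(4*u^2 - 9*u*v - 24*u + 18*v^2 + 48)) dv

Using F^*(f dg) = (f ∘ F) d(g ∘ F), substitute each coordinate x_i by F_i(u, v) in f_i, and replace dx_i by d F_i = (∂F_i/∂u) du + (∂F_i/∂v) dv.
  For the x component: f_1(F) = v*(-u + 3*v); d F_1 = (-v) du + (-u + 6*v) dv
  For the y component: f_2(F) = 3*v*(u - 4); d F_2 = (v) du + (u - 4) dv
Combining and collecting du, dv coefficients:
  coeff of du: v^2*(4*u - 3*v - 12)
  coeff of dv: v*(4*u^2 - 9*u*v - 24*u + 18*v^2 + 48)
F^* omega = (v^2*(4*u - 3*v - 12)) du + (v*(4*u^2 - 9*u*v - 24*u + 18*v^2 + 48)) dv.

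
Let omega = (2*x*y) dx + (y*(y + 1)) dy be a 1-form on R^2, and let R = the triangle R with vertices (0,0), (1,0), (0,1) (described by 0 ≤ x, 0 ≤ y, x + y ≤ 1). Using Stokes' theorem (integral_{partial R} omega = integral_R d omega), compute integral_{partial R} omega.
integral_(partial R) omega = -1/3

Stokes: integral_partial_R omega = integral_R d omega with d omega = (∂Q/∂x - ∂P/∂y) dx ∧ dy.
  ∂Q/∂x = 0
  ∂P/∂y = 2*x
  integrand = ∂Q/∂x - ∂P/∂y = -2*x.
Integrating over R: integral_0^1 integral_0^{1-x} (-2*x) dy dx = -1/3.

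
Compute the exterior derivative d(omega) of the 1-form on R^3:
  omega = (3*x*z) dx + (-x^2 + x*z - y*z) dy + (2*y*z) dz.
d(omega) = (-2*x + z) dx ∧ dy + (-3*x) dx ∧ dz + (-x + y + 2*z) dy ∧ dz

For a 1-form omega = sum_i f_i dx_i, the exterior derivative is
  d(omega) = sum_{i < j} (∂f_j/∂x_i - ∂f_i/∂x_j) dx_i ∧ dx_j.
  coefficient of dx ∧ dy: ∂f_2/∂x - ∂f_1/∂y = ∂(-x^2 + x*z - y*z)/∂x - ∂(3*x*z)/∂y = -2*x + z
  coefficient of dx ∧ dz: ∂f_3/∂x - ∂f_1/∂z = ∂(2*y*z)/∂x - ∂(3*x*z)/∂z = -3*x
  coefficient of dy ∧ dz: ∂f_3/∂y - ∂f_2/∂z = ∂(2*y*z)/∂y - ∂(-x^2 + x*z - y*z)/∂z = -x + y + 2*z
Assembling: d(omega) = (-2*x + z) dx ∧ dy + (-3*x) dx ∧ dz + (-x + y + 2*z) dy ∧ dz.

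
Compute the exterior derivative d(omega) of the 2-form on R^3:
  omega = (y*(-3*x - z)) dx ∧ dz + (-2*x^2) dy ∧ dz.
d(omega) = (-x + z) dx ∧ dy ∧ dz

For a 2-form omega = sum_{i<j} g_{ij} dx_i ∧ dx_j, the exterior derivative is
  d(omega) = sum_{i<j} d(g_{ij}) ∧ dx_i ∧ dx_j = sum_{i<j, k} (∂g_{ij}/∂x_k) dx_k ∧ dx_i ∧ dx_j.
Expand each term, using dx_k ∧ dx_i ∧ dx_j = sgn(permutation) dx_{(a)} ∧ dx_{(b)} ∧ dx_{(c)} with (a < b < c) sorted:
  d(y*(-3*x - z)) includes (∂/∂y)(y*(-3*x - z)) dy = (-3*x - z) dy, which multiplied by dx ∧ dz gives (3*x + z) dx ∧ dy ∧ dz
  d(-2*x^2) includes (∂/∂x)(-2*x^2) dx = (-4*x) dx, which multiplied by dy ∧ dz gives (-4*x) dx ∧ dy ∧ dz
Collecting like 3-forms: d(omega) = (-x + z) dx ∧ dy ∧ dz.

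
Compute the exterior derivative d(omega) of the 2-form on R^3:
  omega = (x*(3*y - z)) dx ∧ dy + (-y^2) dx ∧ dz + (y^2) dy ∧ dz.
d(omega) = (-x + 2*y) dx ∧ dy ∧ dz

For a 2-form omega = sum_{i<j} g_{ij} dx_i ∧ dx_j, the exterior derivative is
  d(omega) = sum_{i<j} d(g_{ij}) ∧ dx_i ∧ dx_j = sum_{i<j, k} (∂g_{ij}/∂x_k) dx_k ∧ dx_i ∧ dx_j.
Expand each term, using dx_k ∧ dx_i ∧ dx_j = sgn(permutation) dx_{(a)} ∧ dx_{(b)} ∧ dx_{(c)} with (a < b < c) sorted:
  d(x*(3*y - z)) includes (∂/∂z)(x*(3*y - z)) dz = (-x) dz, which multiplied by dx ∧ dy gives (-x) dx ∧ dy ∧ dz
  d(-y^2) includes (∂/∂y)(-y^2) dy = (-2*y) dy, which multiplied by dx ∧ dz gives (2*y) dx ∧ dy ∧ dz
Collecting like 3-forms: d(omega) = (-x + 2*y) dx ∧ dy ∧ dz.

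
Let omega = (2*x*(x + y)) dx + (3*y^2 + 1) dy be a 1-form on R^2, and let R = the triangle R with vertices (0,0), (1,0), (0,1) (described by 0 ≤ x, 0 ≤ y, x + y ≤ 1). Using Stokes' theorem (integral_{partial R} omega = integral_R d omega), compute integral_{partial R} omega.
integral_(partial R) omega = -1/3

Stokes: integral_partial_R omega = integral_R d omega with d omega = (∂Q/∂x - ∂P/∂y) dx ∧ dy.
  ∂Q/∂x = 0
  ∂P/∂y = 2*x
  integrand = ∂Q/∂x - ∂P/∂y = -2*x.
Integrating over R: integral_0^1 integral_0^{1-x} (-2*x) dy dx = -1/3.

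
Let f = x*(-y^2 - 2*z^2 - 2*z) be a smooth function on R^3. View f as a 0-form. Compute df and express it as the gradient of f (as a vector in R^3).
df = (-y^2 - 2*z^2 - 2*z) dx + (-2*x*y) dy + (2*x*(-2*z - 1)) dz; grad f = (-y^2 - 2*z^2 - 2*z, -2*x*y, 2*x*(-2*z - 1))

For a 0-form f, d f = (∂f/∂x) dx + (∂f/∂y) dy + (∂f/∂z) dz. The components of the vector representation are exactly the entries of grad f in Cartesian coordinates:
  ∂f/∂x = -y^2 - 2*z^2 - 2*z
  ∂f/∂y = -2*x*y
  ∂f/∂z = 2*x*(-2*z - 1).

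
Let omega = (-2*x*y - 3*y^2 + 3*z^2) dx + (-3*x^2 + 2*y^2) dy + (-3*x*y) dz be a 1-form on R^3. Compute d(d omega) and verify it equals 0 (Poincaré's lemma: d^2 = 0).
d(d omega) = 0

Step 1: d omega = sum_{i<j} (∂f_j/∂x_i - ∂f_i/∂x_j) dx_i ∧ dx_j:
  coeff of dx ∧ dy: -4*x + 6*y
  coeff of dx ∧ dz: -3*y - 6*z
  coeff of dy ∧ dz: -3*x
Step 2: Apply d again to each 2-form coefficient. The only possible 3-form in R^3 is dx ∧ dy ∧ dz, with coefficient
  ∂(coeff of dy∧dz)/∂x - ∂(coeff of dx∧dz)/∂y + ∂(coeff of dx∧dy)/∂z
  = ∂/∂x (-3*x) - ∂/∂y (-3*y - 6*z) + ∂/∂z (-4*x + 6*y).
Each of these terms simplifies to sums of mixed partials that cancel in pairs. The result is 0 (by equality of mixed partials for smooth functions — Schwarz / Clairaut).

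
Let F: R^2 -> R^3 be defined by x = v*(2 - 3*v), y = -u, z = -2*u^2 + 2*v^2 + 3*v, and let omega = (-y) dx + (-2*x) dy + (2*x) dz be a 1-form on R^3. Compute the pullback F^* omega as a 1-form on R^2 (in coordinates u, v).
F^* omega = (2*v*(12*u*v - 8*u - 3*v + 2)) du + (-6*u*v + 2*u - 24*v^3 - 2*v^2 + 12*v) dv

Using F^*(f dg) = (f ∘ F) d(g ∘ F), substitute each coordinate x_i by F_i(u, v) in f_i, and replace dx_i by d F_i = (∂F_i/∂u) du + (∂F_i/∂v) dv.
  For the x component: f_1(F) = u; d F_1 = (0) du + (2 - 6*v) dv
  For the y component: f_2(F) = 2*v*(3*v - 2); d F_2 = (-1) du + (0) dv
  For the z component: f_3(F) = 2*v*(2 - 3*v); d F_3 = (-4*u) du + (4*v + 3) dv
Combining and collecting du, dv coefficients:
  coeff of du: 2*v*(12*u*v - 8*u - 3*v + 2)
  coeff of dv: -6*u*v + 2*u - 24*v^3 - 2*v^2 + 12*v
F^* omega = (2*v*(12*u*v - 8*u - 3*v + 2)) du + (-6*u*v + 2*u - 24*v^3 - 2*v^2 + 12*v) dv.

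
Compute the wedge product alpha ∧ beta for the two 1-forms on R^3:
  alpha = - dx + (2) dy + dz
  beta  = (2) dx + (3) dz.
alpha ∧ beta = (-5) dx ∧ dz + (-4) dx ∧ dy + (6) dy ∧ dz

Distribute the wedge, using dx_i ∧ dx_j = -dx_j ∧ dx_i and dx_i ∧ dx_i = 0. For each pair (i, j) with i < j, the coefficient of dx_i ∧ dx_j in alpha ∧ beta is (alpha_i * beta_j - alpha_j * beta_i). Collecting: alpha ∧ beta = (-5) dx ∧ dz + (-4) dx ∧ dy + (6) dy ∧ dz.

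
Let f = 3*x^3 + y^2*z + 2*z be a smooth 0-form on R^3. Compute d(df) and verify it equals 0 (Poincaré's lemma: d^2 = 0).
d(df) = 0

Step 1: df = sum_i (∂f/∂x_i) dx_i = (9*x^2) dx + (2*y*z) dy + (y^2 + 2) dz.
Step 2: Apply d again. Using the 1-form formula, the coefficient of dx ∧ dy in d(df) is ∂^2 f/∂x ∂y - ∂^2 f/∂y ∂x = (0) - (0) = 0 (equality of mixed partials for smooth f).
Similarly for dx ∧ dz and dy ∧ dz — all coefficients vanish. So d(df) = 0.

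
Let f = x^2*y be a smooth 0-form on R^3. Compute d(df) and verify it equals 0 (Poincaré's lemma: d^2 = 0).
d(df) = 0

Step 1: df = sum_i (∂f/∂x_i) dx_i = (2*x*y) dx + (x^2) dy + (0) dz.
Step 2: Apply d again. Using the 1-form formula, the coefficient of dx ∧ dy in d(df) is ∂^2 f/∂x ∂y - ∂^2 f/∂y ∂x = (2*x) - (2*x) = 0 (equality of mixed partials for smooth f).
Similarly for dx ∧ dz and dy ∧ dz — all coefficients vanish. So d(df) = 0.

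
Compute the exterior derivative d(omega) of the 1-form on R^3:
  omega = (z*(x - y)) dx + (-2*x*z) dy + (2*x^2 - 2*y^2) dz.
d(omega) = (-z) dx ∧ dy + (3*x + y) dx ∧ dz + (2*x - 4*y) dy ∧ dz

For a 1-form omega = sum_i f_i dx_i, the exterior derivative is
  d(omega) = sum_{i < j} (∂f_j/∂x_i - ∂f_i/∂x_j) dx_i ∧ dx_j.
  coefficient of dx ∧ dy: ∂f_2/∂x - ∂f_1/∂y = ∂(-2*x*z)/∂x - ∂(z*(x - y))/∂y = -z
  coefficient of dx ∧ dz: ∂f_3/∂x - ∂f_1/∂z = ∂(2*x^2 - 2*y^2)/∂x - ∂(z*(x - y))/∂z = 3*x + y
  coefficient of dy ∧ dz: ∂f_3/∂y - ∂f_2/∂z = ∂(2*x^2 - 2*y^2)/∂y - ∂(-2*x*z)/∂z = 2*x - 4*y
Assembling: d(omega) = (-z) dx ∧ dy + (3*x + y) dx ∧ dz + (2*x - 4*y) dy ∧ dz.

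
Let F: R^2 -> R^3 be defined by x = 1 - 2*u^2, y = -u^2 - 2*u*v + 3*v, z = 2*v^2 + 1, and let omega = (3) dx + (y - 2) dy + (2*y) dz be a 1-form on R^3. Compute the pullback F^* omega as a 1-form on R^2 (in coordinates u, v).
F^* omega = (2*u^3 + 6*u^2*v + 4*u*v^2 - 6*u*v - 8*u - 6*v^2 + 4*v) du + (2*u^3 - 4*u^2*v - 3*u^2 - 16*u*v^2 - 12*u*v + 4*u + 24*v^2 + 9*v - 6) dv

Using F^*(f dg) = (f ∘ F) d(g ∘ F), substitute each coordinate x_i by F_i(u, v) in f_i, and replace dx_i by d F_i = (∂F_i/∂u) du + (∂F_i/∂v) dv.
  For the x component: f_1(F) = 3; d F_1 = (-4*u) du + (0) dv
  For the y component: f_2(F) = -u^2 - 2*u*v + 3*v - 2; d F_2 = (-2*u - 2*v) du + (3 - 2*u) dv
  For the z component: f_3(F) = -2*u^2 - 4*u*v + 6*v; d F_3 = (0) du + (4*v) dv
Combining and collecting du, dv coefficients:
  coeff of du: 2*u^3 + 6*u^2*v + 4*u*v^2 - 6*u*v - 8*u - 6*v^2 + 4*v
  coeff of dv: 2*u^3 - 4*u^2*v - 3*u^2 - 16*u*v^2 - 12*u*v + 4*u + 24*v^2 + 9*v - 6
F^* omega = (2*u^3 + 6*u^2*v + 4*u*v^2 - 6*u*v - 8*u - 6*v^2 + 4*v) du + (2*u^3 - 4*u^2*v - 3*u^2 - 16*u*v^2 - 12*u*v + 4*u + 24*v^2 + 9*v - 6) dv.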